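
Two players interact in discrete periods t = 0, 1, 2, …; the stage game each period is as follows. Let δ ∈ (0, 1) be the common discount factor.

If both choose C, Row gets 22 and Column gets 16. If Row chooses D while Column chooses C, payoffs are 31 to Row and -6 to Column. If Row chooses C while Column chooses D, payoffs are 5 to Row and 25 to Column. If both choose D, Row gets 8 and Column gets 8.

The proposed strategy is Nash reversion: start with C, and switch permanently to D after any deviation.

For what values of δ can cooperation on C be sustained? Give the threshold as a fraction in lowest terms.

9/17

For Row: deviation gain 31−22 = 9, per-period punishment loss 22−8 = 14. IC gives δ ≥ 9/23.
For Column: gain 9, loss 8 per period, so δ ≥ 9/17.
The tighter constraint is Column's, so cooperation needs δ ≥ 9/17.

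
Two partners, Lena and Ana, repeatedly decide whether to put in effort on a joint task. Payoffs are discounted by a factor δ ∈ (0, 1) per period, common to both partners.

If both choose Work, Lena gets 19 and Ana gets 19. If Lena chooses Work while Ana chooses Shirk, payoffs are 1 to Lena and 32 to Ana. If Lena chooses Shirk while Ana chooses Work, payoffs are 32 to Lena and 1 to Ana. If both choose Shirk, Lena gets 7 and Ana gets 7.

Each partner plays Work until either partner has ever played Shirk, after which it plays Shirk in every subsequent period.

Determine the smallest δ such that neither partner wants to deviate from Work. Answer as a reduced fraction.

13/25

One-period gain from deviating is 32 − 19 = 13. The loss is 19 − 7 = 12 in every subsequent period, with present value 12·δ/(1−δ).
Deviation is unprofitable when 12·δ/(1−δ) ≥ 13, i.e. δ/(1−δ) ≥ 13/12.
Equivalently δ ≥ 13/(13+12) = 13/25.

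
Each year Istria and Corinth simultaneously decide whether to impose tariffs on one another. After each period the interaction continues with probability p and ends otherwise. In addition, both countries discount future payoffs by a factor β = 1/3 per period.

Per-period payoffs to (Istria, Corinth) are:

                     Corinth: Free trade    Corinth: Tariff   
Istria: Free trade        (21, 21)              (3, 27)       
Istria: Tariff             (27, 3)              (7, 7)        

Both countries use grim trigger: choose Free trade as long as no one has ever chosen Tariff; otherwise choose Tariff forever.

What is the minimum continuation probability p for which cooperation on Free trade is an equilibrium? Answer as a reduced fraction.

9/10

With continuation probability p and discount β, the effective per-period discount factor is βp.
Grim-trigger IC: βp ≥ (27−21)/(27−7) = 3/10.
So p ≥ (3/10)/(1/3) = 9/10.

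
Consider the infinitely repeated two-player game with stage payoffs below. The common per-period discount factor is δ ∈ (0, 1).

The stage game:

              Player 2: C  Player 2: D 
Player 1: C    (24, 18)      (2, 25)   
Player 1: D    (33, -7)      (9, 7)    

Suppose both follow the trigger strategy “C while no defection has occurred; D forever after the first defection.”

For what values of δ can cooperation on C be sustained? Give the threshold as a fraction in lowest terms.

Player 1: cooperation gives 24 each period; deviation gives 33 once then 9 forever.
  24/(1−δ) ≥ 33 + 9δ/(1−δ) ⇒ δ ≥ 9/24 = 3/8.
Player 2: cooperation gives 18 each period; deviation gives 25 once then 7 forever.
  δ ≥ 7/18.
Both must hold, so the binding constraint is Player 2's: δ ≥ 7/18.

7/18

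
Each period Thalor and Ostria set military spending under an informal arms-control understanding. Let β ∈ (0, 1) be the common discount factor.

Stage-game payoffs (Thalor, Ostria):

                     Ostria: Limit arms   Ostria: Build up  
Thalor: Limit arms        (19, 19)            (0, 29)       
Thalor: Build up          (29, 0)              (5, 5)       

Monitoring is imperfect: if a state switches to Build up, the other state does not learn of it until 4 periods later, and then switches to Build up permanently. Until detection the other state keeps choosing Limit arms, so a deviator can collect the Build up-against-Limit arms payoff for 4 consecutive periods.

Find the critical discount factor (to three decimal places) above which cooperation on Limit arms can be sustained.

0.803

The best deviation is to choose Build up for all 4 undetected periods, earning 29 each, then 5 forever once detected.
Deviation value: 29(1−β^4)/(1−β) + 5β^4/(1−β); cooperation value: 19/(1−β).
IC: 19 ≥ 29(1−β^4) + 5β^4 = 29 − 24β^4.
So β^4 ≥ 10/24 = 5/12, giving β ≥ (5/12)^(1/4) ≈ 0.803.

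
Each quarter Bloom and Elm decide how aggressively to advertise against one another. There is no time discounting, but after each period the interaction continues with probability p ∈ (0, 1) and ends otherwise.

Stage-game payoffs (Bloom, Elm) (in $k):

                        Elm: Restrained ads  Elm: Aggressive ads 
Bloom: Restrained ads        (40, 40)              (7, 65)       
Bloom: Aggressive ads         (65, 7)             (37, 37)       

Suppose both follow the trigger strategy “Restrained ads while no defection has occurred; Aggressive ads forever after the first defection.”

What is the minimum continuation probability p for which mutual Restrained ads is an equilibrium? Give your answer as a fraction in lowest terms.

25/28

With no time discounting, the continuation probability p plays the role of the discount factor.
Grim-trigger IC: 40/(1−p) ≥ 65 + 37p/(1−p) ⇒ p ≥ (65−40)/(65−37) = 25/28.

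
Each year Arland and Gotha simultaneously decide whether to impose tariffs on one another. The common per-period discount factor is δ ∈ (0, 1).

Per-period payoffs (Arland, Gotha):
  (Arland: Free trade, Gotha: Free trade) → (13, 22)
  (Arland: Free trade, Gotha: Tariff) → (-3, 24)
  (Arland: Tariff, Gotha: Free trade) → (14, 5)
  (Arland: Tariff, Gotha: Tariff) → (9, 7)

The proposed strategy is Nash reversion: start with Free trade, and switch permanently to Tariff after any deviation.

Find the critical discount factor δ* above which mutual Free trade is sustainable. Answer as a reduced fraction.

1/5

For Arland: deviation gain 14−13 = 1, per-period punishment loss 13−9 = 4. IC gives δ ≥ 1/5.
For Gotha: gain 2, loss 15 per period, so δ ≥ 2/17.
The tighter constraint is Arland's, so cooperation needs δ ≥ 1/5.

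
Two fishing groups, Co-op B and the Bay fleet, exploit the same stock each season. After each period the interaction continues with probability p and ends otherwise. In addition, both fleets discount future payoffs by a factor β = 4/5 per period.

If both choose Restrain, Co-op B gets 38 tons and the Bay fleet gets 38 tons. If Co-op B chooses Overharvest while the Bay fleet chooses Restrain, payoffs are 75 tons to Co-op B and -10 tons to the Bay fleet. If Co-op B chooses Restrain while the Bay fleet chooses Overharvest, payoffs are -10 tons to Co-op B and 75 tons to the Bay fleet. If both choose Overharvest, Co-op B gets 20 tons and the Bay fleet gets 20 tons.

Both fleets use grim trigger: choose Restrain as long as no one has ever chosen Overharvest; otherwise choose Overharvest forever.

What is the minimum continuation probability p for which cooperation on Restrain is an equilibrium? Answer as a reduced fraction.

37/44

Expected continuation weight on next period's payoff is β·p = 4/5·p, which plays the role of the discount factor.
Cooperation requires 4/5·p ≥ (75−38)/(75−20) = 37/55, hence p ≥ 37/44.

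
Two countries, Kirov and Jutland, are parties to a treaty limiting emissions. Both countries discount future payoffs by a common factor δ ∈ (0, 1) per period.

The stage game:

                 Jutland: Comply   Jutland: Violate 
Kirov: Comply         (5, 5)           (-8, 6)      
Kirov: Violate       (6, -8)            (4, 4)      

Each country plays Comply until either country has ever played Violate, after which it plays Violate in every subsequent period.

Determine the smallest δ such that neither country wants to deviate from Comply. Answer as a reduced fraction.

1/2

5/(1−δ) ≥ 6 + 4δ/(1−δ)
5 ≥ 6 − 2δ
δ ≥ 1/2.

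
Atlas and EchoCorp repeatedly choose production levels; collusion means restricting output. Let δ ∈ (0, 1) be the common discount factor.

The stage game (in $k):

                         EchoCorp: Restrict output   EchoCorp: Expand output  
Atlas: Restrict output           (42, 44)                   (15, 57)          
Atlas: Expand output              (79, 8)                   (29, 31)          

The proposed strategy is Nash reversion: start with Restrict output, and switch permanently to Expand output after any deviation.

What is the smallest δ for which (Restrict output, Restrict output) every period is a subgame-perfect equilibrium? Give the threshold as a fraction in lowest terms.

37/50

For Atlas: deviation gain 79−42 = 37, per-period punishment loss 42−29 = 13. IC gives δ ≥ 37/50.
For EchoCorp: gain 13, loss 13 per period, so δ ≥ 13/26 = 1/2.
The tighter constraint is Atlas's, so cooperation needs δ ≥ 37/50.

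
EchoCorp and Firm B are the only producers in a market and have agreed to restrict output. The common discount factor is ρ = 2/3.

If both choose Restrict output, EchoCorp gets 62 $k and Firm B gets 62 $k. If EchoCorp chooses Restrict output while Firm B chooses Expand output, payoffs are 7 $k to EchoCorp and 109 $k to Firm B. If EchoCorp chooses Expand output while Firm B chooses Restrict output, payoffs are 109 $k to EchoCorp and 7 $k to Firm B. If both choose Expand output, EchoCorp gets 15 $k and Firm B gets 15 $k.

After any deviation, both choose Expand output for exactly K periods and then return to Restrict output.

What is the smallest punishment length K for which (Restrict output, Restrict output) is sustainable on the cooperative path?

No profitable deviation requires (62−15)(ρ+…+ρ^K) ≥ 109−62, i.e. ρ+…+ρ^K ≥ 1 ≈ 1.0000.
With ρ = 2/3, the partial sums are K=1: 0.6667, K=2: 1.1111.
K = 2 is the first length at which the sum reaches 1.0000.

2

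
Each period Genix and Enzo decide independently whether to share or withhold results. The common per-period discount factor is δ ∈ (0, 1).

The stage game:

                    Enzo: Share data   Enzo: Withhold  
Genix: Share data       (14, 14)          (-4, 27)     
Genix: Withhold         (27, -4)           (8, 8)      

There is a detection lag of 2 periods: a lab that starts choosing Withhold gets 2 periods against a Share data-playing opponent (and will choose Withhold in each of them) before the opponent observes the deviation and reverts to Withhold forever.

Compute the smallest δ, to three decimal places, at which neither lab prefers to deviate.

0.827

A deviator earns 27 for 2 periods, then 8 forever; cooperating earns 14 forever. Multiplying the IC by (1−δ):
14 ≥ 27(1−δ^2) + 8δ^2, so 19·δ^2 ≥ 13 and δ^2 ≥ 13/19.
δ ≥ (13/19)^(1/2) ≈ 0.827.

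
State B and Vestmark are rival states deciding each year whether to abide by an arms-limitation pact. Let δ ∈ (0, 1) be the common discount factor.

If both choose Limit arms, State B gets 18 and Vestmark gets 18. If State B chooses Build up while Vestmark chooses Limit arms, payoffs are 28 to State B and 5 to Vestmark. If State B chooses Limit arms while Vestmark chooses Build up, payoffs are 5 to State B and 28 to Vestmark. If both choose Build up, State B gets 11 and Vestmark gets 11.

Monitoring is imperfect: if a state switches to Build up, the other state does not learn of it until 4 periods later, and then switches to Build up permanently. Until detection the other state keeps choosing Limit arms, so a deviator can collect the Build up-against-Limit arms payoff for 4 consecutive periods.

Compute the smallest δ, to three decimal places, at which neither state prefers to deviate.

0.876

A deviator earns 28 for 4 periods, then 11 forever; cooperating earns 18 forever. Multiplying the IC by (1−δ):
18 ≥ 28(1−δ^4) + 11δ^4, so 17·δ^4 ≥ 10 and δ^4 ≥ 10/17.
δ ≥ (10/17)^(1/4) ≈ 0.876.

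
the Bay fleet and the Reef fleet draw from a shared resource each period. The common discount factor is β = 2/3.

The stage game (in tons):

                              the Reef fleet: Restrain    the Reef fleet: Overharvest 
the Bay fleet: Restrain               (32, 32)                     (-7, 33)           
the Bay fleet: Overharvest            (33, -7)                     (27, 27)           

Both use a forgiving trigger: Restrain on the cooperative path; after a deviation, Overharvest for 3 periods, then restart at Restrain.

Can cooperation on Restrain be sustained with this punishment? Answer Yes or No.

Yes

A one-shot deviation gives 33 now, then 27 for 3 periods, then back to 32.
Gain from deviating: (33−32) today; loss: (32−27) in each of the next 3 periods.
No-deviation condition: (32−27)(β+…+β^3) ≥ 33−32, i.e. β+…+β^3 ≥ 1/5.
At β = 2/3: β+…+β^3 = 1.4074 ≥ 0.2000.
So cooperation is sustainable.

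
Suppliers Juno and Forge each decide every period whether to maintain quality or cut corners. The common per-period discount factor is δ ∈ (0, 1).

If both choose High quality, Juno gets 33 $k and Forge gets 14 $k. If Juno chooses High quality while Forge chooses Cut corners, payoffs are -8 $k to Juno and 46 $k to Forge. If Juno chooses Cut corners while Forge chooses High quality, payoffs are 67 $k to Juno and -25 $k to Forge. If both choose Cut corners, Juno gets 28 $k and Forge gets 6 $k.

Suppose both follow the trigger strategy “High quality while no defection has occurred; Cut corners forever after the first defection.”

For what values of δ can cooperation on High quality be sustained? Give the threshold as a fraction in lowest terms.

For Juno: deviation gain 67−33 = 34, per-period punishment loss 33−28 = 5. IC gives δ ≥ 34/39.
For Forge: gain 32, loss 8 per period, so δ ≥ 32/40 = 4/5.
The tighter constraint is Juno's, so cooperation needs δ ≥ 34/39.

34/39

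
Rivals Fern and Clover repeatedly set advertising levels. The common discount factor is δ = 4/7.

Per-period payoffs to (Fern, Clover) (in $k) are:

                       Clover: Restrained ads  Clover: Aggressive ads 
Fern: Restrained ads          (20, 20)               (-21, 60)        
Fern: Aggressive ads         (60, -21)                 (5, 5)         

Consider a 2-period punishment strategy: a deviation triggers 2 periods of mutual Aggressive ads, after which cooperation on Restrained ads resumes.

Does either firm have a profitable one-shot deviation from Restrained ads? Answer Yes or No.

A one-shot deviation gives 60 now, then 5 for 2 periods, then back to 20.
Gain from deviating: (60−20) today; loss: (20−5) in each of the next 2 periods.
No-deviation condition: (20−5)(δ+…+δ^2) ≥ 60−20, i.e. δ+…+δ^2 ≥ 8/3.
At δ = 4/7: δ+…+δ^2 = 0.8980 < 2.6667.
So cooperation is not sustainable.

Yes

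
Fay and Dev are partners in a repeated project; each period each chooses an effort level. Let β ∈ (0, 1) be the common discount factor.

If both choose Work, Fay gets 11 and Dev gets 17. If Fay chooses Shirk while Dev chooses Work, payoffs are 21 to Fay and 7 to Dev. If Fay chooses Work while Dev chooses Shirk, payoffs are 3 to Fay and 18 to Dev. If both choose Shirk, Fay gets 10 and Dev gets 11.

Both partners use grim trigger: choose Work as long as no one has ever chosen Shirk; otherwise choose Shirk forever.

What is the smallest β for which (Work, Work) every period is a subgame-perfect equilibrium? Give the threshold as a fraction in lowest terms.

Fay's threshold: (21−11)/(21−10) = 10/11.
Dev's threshold: (18−17)/(18−11) = 1/7.
10/11 > 1/7, so Fay binds and β* = 10/11.

10/11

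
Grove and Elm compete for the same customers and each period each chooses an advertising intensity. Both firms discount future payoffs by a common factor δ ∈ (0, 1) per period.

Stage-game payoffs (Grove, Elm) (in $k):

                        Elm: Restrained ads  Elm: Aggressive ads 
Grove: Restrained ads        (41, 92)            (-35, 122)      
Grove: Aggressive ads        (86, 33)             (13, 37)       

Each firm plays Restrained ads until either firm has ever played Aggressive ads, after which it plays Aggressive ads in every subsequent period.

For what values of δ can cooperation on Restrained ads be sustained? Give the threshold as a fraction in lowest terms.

Grove's threshold: (86−41)/(86−13) = 45/73.
Elm's threshold: (122−92)/(122−37) = 6/17.
45/73 > 6/17, so Grove binds and δ* = 45/73.

45/73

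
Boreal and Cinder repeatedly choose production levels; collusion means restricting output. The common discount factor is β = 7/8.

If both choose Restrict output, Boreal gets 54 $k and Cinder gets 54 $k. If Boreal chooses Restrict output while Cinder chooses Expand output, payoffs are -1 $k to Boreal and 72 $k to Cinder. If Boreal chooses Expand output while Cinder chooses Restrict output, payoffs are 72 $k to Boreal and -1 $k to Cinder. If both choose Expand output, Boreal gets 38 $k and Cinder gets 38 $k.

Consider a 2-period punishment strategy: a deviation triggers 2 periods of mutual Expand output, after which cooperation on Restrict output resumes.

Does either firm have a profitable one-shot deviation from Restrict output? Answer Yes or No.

No

A one-shot deviation gives 72 now, then 38 for 2 periods, then back to 54.
Gain from deviating: (72−54) today; loss: (54−38) in each of the next 2 periods.
No-deviation condition: (54−38)(β+…+β^2) ≥ 72−54, i.e. β+…+β^2 ≥ 9/8.
At β = 7/8: β+…+β^2 = 1.6406 ≥ 1.1250.
So cooperation is sustainable.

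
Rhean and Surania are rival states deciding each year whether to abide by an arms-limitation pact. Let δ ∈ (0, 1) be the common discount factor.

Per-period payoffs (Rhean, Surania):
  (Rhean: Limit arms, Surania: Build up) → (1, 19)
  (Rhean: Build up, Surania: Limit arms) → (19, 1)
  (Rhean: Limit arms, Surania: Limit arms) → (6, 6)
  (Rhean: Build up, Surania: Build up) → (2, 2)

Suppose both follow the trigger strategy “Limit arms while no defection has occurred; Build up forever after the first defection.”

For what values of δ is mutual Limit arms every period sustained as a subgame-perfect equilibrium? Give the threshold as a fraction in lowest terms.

One-period gain from deviating is 19 − 6 = 13. The loss is 6 − 2 = 4 in every subsequent period, with present value 4·δ/(1−δ).
Deviation is unprofitable when 4·δ/(1−δ) ≥ 13, i.e. δ/(1−δ) ≥ 13/4.
Equivalently δ ≥ 13/(13+4) = 13/17.

13/17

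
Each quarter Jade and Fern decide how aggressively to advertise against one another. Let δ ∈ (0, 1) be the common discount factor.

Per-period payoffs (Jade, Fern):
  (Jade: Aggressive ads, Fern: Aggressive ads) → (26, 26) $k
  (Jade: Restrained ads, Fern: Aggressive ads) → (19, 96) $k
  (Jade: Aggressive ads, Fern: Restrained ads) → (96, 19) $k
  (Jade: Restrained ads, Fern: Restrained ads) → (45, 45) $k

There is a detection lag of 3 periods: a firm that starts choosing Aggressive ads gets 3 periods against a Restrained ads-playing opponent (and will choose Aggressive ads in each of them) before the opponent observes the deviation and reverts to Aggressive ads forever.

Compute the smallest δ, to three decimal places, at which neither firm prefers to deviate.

0.900

Deviating for the 3 undetected periods gains 96−45 = 51 per period over cooperation, then loses 45−26 = 19 per period forever once punishment starts.
Gain: 51(1 + δ + … + δ^2); loss: 19·δ^3/(1−δ).
No profitable deviation ⇔ 51(1−δ^3) ≤ 19·δ^3, i.e. δ^3 ≥ 51/(51+19) = 51/70.
Hence δ ≥ (51/70)^(1/3) ≈ 0.900.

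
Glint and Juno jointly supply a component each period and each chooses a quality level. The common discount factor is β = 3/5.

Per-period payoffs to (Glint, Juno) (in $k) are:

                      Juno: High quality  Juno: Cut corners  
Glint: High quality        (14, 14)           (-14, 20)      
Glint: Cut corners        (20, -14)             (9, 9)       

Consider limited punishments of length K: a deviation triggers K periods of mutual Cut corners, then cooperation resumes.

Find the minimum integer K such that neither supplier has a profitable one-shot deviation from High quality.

IC: β(1−β^K)/(1−β) ≥ (20−14)/(14−9) = 6/5.
With β = 3/5: need 1 − β^K ≥ 6/5·(1−3/5)/(3/5), i.e. β^K ≤ 0.2000.
Since (3/5)^3 = 0.2160 and (3/5)^4 = 0.1296, the smallest such K is 4.

4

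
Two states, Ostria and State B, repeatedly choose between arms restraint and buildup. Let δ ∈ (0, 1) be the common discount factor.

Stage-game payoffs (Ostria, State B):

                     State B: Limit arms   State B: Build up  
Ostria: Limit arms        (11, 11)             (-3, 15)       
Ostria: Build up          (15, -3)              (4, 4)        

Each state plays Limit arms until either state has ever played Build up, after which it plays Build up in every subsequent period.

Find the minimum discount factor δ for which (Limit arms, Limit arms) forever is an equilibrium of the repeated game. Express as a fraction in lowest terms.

11/(1−δ) ≥ 15 + 4δ/(1−δ)
11 ≥ 15 − 11δ
δ ≥ 4/11.

4/11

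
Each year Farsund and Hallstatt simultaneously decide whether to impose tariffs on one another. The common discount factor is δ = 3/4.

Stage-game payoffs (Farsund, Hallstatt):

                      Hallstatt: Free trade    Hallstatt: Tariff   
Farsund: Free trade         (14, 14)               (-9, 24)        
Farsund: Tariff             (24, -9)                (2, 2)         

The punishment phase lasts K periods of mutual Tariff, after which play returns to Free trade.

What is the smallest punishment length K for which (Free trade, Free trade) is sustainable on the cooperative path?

2

No profitable deviation requires (14−2)(δ+…+δ^K) ≥ 24−14, i.e. δ+…+δ^K ≥ 5/6 ≈ 0.8333.
With δ = 3/4, the partial sums are K=1: 0.7500, K=2: 1.3125.
K = 2 is the first length at which the sum reaches 0.8333.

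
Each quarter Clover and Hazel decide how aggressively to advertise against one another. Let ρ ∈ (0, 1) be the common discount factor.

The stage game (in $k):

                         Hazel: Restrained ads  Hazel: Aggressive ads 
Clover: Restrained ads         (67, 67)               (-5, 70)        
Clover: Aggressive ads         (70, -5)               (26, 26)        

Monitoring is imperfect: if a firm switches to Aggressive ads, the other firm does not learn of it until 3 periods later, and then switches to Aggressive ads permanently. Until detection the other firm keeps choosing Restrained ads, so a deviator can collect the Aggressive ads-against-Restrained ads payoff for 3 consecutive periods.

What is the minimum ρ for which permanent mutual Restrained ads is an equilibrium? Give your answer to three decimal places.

0.409

Deviating for the 3 undetected periods gains 70−67 = 3 per period over cooperation, then loses 67−26 = 41 per period forever once punishment starts.
Gain: 3(1 + ρ + … + ρ^2); loss: 41·ρ^3/(1−ρ).
No profitable deviation ⇔ 3(1−ρ^3) ≤ 41·ρ^3, i.e. ρ^3 ≥ 3/(3+41) = 3/44.
Hence ρ ≥ (3/44)^(1/3) ≈ 0.409.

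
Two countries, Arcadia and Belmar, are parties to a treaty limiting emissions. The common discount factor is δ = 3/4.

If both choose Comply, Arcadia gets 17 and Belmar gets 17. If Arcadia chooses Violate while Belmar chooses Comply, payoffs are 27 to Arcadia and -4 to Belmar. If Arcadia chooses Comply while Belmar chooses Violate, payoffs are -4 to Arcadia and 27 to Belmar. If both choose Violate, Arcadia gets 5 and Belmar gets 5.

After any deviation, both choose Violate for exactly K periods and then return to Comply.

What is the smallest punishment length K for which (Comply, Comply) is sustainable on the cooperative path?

2

Need Σ_{k=1}^{K} δ^k ≥ (27−17)/(17−5) = 0.8333 at δ = 3/4.
At K = 1 the sum is 0.7500 < 0.8333; at K = 2 it is 1.3125 ≥ 0.8333.
So the minimum punishment length is K = 2.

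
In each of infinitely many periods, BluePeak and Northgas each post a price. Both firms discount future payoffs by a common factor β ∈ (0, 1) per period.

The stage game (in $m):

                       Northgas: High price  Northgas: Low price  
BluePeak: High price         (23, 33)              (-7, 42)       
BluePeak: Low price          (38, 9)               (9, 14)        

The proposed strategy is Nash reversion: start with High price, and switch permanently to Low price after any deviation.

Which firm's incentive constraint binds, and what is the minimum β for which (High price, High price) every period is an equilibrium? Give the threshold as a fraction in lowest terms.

BluePeak's threshold: (38−23)/(38−9) = 15/29.
Northgas's threshold: (42−33)/(42−14) = 9/28.
15/29 > 9/28, so BluePeak binds and β* = 15/29.

BluePeak; β ≥ 15/29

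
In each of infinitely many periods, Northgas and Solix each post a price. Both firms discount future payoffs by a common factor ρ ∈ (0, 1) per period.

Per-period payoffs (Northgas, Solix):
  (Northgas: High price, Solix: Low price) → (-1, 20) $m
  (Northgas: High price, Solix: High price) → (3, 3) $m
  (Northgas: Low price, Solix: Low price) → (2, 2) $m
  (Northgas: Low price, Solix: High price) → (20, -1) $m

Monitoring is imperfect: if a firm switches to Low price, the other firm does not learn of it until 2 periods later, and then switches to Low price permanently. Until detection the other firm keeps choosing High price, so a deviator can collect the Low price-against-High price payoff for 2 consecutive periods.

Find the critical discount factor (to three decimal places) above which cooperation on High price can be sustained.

Deviating for the 2 undetected periods gains 20−3 = 17 per period over cooperation, then loses 3−2 = 1 per period forever once punishment starts.
Gain: 17(1 + ρ + … + ρ^1); loss: 1·ρ^2/(1−ρ).
No profitable deviation ⇔ 17(1−ρ^2) ≤ 1·ρ^2, i.e. ρ^2 ≥ 17/(17+1) = 17/18.
Hence ρ ≥ (17/18)^(1/2) ≈ 0.972.

0.972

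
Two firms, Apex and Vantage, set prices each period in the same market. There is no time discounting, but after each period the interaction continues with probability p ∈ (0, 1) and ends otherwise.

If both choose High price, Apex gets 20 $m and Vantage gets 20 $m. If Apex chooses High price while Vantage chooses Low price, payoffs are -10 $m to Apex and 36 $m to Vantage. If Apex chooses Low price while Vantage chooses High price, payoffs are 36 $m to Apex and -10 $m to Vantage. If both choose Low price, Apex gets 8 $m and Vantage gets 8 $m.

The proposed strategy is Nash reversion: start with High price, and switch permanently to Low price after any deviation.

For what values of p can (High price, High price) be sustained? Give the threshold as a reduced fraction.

4/7

Expected cooperation value is 20 + p·20 + p²·20 + … = 20/(1−p); deviation gives 36 + p·8/(1−p).
20 ≥ 36(1−p) + 8p ⇒ 28p ≥ 16 ⇒ p ≥ 16/28 = 4/7.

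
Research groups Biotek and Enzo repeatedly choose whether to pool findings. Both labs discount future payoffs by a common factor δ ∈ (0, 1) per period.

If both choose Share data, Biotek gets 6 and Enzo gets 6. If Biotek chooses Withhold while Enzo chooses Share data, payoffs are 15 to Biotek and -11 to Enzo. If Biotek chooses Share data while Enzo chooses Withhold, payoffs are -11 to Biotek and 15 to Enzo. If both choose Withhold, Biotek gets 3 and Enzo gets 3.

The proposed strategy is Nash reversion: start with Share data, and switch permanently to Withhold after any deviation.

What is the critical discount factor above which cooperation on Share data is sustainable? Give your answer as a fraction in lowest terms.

3/4

Cooperation forever yields 6 each period: 6/(1−δ).
Deviating yields 15 once, then 3 forever: 15 + 3δ/(1−δ).
No profitable deviation requires 6/(1−δ) ≥ 15 + 3δ/(1−δ).
Multiplying by (1−δ): 6 ≥ 15(1−δ) + 3δ = 15 − 12δ.
So 12δ ≥ 9, i.e. δ ≥ 9/12 = 3/4.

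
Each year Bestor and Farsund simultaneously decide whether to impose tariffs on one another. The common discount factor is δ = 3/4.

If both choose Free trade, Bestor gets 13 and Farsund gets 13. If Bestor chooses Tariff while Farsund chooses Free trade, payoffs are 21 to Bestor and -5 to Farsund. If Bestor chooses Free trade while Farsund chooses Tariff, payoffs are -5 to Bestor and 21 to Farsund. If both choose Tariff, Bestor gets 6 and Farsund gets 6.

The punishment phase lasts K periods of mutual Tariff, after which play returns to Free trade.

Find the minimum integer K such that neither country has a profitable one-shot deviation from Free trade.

IC: δ(1−δ^K)/(1−δ) ≥ (21−13)/(13−6) = 8/7.
With δ = 3/4: need 1 − δ^K ≥ 8/7·(1−3/4)/(3/4), i.e. δ^K ≤ 0.6190.
Since (3/4)^1 = 0.7500 and (3/4)^2 = 0.5625, the smallest such K is 2.

2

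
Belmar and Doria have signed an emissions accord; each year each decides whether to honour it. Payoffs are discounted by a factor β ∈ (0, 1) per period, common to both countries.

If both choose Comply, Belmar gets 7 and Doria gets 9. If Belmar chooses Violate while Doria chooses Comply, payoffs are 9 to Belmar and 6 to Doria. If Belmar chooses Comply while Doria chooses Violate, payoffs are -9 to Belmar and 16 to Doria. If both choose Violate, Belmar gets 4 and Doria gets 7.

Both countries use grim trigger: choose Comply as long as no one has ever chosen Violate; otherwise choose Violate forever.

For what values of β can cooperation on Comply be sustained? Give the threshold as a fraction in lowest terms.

For Belmar: deviation gain 9−7 = 2, per-period punishment loss 7−4 = 3. IC gives β ≥ 2/5.
For Doria: gain 7, loss 2 per period, so β ≥ 7/9.
The tighter constraint is Doria's, so cooperation needs β ≥ 7/9.

7/9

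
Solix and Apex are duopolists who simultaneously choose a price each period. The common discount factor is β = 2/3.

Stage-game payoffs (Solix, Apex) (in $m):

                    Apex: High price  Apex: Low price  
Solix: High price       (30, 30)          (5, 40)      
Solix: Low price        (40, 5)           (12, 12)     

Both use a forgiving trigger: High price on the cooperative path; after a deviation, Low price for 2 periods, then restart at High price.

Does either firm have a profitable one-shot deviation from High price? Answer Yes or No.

No

Comparing payoff streams over the 3 periods until play realigns: cooperate → 30(1+β+…+β^2); deviate → 40 + 12(β+…+β^2).
Cooperation is sustained iff (30−12)(β+…+β^2) ≥ 40−30.
β+…+β^2 = 2/3·(1−(2/3)^2)/(1−2/3) = 1.1111, and (40−30)/(30−12) = 0.5556.
1.1111 ≥ 0.5556, so cooperation is sustainable.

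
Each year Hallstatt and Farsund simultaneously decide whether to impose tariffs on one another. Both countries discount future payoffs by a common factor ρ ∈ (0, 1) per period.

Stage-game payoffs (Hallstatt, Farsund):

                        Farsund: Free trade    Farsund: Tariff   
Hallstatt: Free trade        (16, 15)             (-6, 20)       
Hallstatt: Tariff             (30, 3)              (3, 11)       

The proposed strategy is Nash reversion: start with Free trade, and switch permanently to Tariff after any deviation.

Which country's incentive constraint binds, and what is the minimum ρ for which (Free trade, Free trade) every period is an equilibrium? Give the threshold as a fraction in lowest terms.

For Hallstatt: deviation gain 30−16 = 14, per-period punishment loss 16−3 = 13. IC gives ρ ≥ 14/27.
For Farsund: gain 5, loss 4 per period, so ρ ≥ 5/9.
The tighter constraint is Farsund's, so cooperation needs ρ ≥ 5/9.

Farsund; ρ ≥ 5/9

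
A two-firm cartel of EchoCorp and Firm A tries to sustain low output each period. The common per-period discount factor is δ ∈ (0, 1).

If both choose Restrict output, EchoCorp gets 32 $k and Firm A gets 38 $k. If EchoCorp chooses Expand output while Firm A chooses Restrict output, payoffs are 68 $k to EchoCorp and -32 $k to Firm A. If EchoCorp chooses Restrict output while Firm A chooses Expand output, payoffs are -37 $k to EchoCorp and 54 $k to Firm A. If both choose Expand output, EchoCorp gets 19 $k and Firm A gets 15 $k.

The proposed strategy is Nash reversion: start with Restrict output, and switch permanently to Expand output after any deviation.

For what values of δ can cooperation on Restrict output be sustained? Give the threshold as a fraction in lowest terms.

36/49

EchoCorp's threshold: (68−32)/(68−19) = 36/49.
Firm A's threshold: (54−38)/(54−15) = 16/39.
36/49 > 16/39, so EchoCorp binds and δ* = 36/49.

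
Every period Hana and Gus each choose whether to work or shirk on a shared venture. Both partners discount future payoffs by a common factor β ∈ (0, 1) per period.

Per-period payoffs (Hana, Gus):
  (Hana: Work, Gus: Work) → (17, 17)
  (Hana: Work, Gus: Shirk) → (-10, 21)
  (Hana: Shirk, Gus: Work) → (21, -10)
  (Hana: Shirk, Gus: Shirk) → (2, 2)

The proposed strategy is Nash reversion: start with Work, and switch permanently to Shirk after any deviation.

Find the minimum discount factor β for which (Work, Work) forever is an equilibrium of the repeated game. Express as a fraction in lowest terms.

4/19

Cooperation forever yields 17 each period: 17/(1−β).
Deviating yields 21 once, then 2 forever: 21 + 2β/(1−β).
No profitable deviation requires 17/(1−β) ≥ 21 + 2β/(1−β).
Multiplying by (1−β): 17 ≥ 21(1−β) + 2β = 21 − 19β.
So 19β ≥ 4, i.e. β ≥ 4/19.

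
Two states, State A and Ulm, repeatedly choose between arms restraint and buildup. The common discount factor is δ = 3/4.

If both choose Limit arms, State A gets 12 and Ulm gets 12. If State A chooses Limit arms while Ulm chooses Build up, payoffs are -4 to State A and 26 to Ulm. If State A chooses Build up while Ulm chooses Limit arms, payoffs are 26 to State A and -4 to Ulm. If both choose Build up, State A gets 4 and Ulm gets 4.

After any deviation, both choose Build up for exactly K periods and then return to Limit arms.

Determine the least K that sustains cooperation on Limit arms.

4

Need Σ_{k=1}^{K} δ^k ≥ (26−12)/(12−4) = 1.7500 at δ = 3/4.
At K = 3 the sum is 1.7344 < 1.7500; at K = 4 it is 2.0508 ≥ 1.7500.
So the minimum punishment length is K = 4.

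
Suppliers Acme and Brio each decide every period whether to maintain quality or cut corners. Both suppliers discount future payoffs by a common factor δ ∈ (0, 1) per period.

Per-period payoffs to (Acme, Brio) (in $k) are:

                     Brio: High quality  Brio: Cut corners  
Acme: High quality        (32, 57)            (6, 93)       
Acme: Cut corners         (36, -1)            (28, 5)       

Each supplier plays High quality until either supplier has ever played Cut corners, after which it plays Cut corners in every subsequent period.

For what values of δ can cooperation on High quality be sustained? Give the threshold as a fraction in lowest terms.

1/2

For Acme: deviation gain 36−32 = 4, per-period punishment loss 32−28 = 4. IC gives δ ≥ 4/8 = 1/2.
For Brio: gain 36, loss 52 per period, so δ ≥ 36/88 = 9/22.
The tighter constraint is Acme's, so cooperation needs δ ≥ 1/2.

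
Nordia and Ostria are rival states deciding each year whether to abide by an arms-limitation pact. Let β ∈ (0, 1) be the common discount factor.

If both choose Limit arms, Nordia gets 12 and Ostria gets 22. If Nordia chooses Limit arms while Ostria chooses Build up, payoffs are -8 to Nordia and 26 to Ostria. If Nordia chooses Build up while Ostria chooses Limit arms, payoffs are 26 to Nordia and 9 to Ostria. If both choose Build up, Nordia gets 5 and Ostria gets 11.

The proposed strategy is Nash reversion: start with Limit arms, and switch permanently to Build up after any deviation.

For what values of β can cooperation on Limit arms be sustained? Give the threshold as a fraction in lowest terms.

Nordia's threshold: (26−12)/(26−5) = 2/3.
Ostria's threshold: (26−22)/(26−11) = 4/15.
2/3 > 4/15, so Nordia binds and β* = 2/3.

2/3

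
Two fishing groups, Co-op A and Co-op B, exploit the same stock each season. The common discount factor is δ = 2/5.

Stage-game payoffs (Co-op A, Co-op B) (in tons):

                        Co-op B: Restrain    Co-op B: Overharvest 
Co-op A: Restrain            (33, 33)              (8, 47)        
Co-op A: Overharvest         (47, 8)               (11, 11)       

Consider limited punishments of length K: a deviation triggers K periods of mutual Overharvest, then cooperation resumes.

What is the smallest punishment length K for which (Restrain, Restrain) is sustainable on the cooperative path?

4

IC: δ(1−δ^K)/(1−δ) ≥ (47−33)/(33−11) = 7/11.
With δ = 2/5: need 1 − δ^K ≥ 7/11·(1−2/5)/(2/5), i.e. δ^K ≤ 0.0455.
Since (2/5)^3 = 0.0640 and (2/5)^4 = 0.0256, the smallest such K is 4.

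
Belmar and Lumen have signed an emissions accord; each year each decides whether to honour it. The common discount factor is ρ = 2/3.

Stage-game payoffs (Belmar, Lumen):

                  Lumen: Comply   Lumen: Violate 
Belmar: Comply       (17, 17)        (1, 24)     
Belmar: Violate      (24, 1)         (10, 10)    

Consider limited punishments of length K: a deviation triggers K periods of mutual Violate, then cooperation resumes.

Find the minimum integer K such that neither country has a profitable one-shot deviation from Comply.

No profitable deviation requires (17−10)(ρ+…+ρ^K) ≥ 24−17, i.e. ρ+…+ρ^K ≥ 1 ≈ 1.0000.
With ρ = 2/3, the partial sums are K=1: 0.6667, K=2: 1.1111.
K = 2 is the first length at which the sum reaches 1.0000.

2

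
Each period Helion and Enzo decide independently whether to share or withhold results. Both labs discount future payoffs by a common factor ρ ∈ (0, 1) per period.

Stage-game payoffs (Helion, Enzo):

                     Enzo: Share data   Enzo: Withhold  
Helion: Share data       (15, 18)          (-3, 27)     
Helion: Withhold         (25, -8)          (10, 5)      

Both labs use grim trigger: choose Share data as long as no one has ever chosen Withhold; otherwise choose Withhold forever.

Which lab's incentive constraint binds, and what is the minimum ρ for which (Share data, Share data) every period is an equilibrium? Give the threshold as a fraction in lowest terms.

Helion; ρ ≥ 2/3

Helion: cooperation gives 15 each period; deviation gives 25 once then 10 forever.
  15/(1−ρ) ≥ 25 + 10ρ/(1−ρ) ⇒ ρ ≥ 10/15 = 2/3.
Enzo: cooperation gives 18 each period; deviation gives 27 once then 5 forever.
  ρ ≥ 9/22.
Both must hold, so the binding constraint is Helion's: ρ ≥ 2/3.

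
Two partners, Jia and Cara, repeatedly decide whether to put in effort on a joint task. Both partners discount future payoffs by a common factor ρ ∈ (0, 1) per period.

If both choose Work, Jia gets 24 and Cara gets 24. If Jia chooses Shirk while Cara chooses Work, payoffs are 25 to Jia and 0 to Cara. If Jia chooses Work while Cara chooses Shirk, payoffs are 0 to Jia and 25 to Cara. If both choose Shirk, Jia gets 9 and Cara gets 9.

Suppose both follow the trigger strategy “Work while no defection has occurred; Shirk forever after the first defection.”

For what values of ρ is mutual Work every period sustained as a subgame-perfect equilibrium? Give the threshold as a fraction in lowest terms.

24/(1−ρ) ≥ 25 + 9ρ/(1−ρ)
24 ≥ 25 − 16ρ
ρ ≥ 1/16.

1/16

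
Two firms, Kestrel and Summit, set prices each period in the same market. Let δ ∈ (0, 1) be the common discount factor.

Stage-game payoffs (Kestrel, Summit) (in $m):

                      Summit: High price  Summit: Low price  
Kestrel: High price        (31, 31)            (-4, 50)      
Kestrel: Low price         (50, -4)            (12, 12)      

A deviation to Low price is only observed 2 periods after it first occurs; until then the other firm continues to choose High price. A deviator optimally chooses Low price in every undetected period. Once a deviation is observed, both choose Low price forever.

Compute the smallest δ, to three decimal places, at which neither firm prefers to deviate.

A deviator earns 50 for 2 periods, then 12 forever; cooperating earns 31 forever. Multiplying the IC by (1−δ):
31 ≥ 50(1−δ^2) + 12δ^2, so 38·δ^2 ≥ 19 and δ^2 ≥ 1/2.
δ ≥ (1/2)^(1/2) ≈ 0.707.

0.707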